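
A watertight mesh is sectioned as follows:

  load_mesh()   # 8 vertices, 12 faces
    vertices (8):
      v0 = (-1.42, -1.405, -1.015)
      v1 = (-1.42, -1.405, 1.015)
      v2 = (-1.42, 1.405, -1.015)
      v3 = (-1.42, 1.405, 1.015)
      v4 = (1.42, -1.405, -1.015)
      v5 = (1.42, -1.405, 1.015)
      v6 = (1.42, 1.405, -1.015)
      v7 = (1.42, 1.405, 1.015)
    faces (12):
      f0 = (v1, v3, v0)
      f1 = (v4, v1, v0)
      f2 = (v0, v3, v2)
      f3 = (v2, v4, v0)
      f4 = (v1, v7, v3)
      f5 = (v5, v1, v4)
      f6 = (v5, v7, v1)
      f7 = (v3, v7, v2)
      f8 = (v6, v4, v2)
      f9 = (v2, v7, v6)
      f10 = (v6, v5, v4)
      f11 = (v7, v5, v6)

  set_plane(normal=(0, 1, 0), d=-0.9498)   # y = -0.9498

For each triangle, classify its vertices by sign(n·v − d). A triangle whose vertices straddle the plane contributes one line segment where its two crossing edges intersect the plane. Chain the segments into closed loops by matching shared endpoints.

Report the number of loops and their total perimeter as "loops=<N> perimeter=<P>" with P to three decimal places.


loops=1 perimeter=9.740

Straddling triangles (8 of 12):
  (v1,v3,v0) [-+-] → (-1.42, -0.9498, 1.015)–(-1.42, -0.9498, -0.686154)  len=1.7012
  (v0,v3,v2) [-++] → (-1.42, -0.9498, -0.686154)–(-1.42, -0.9498, -1.015)  len=0.3288
  (v2,v4,v0) [+--] → (0.95994, -0.9498, -1.015)–(-1.42, -0.9498, -1.015)  len=2.3799
  (v1,v7,v3) [-++] → (-0.95994, -0.9498, 1.015)–(-1.42, -0.9498, 1.015)  len=0.4601
  (v5,v7,v1) [-+-] → (1.42, -0.9498, 1.015)–(-0.95994, -0.9498, 1.015)  len=2.3799
  (v6,v4,v2) [+-+] → (1.42, -0.9498, -1.015)–(0.95994, -0.9498, -1.015)  len=0.4601
  (v6,v5,v4) [+--] → (1.42, -0.9498, 0.686154)–(1.42, -0.9498, -1.015)  len=1.7012
  (v7,v5,v6) [+-+] → (1.42, -0.9498, 1.015)–(1.42, -0.9498, 0.686154)  len=0.3288

Chained into 1 loop(s):
  loop 1: 8 segments, perimeter = 9.7400
Total perimeter = 9.740


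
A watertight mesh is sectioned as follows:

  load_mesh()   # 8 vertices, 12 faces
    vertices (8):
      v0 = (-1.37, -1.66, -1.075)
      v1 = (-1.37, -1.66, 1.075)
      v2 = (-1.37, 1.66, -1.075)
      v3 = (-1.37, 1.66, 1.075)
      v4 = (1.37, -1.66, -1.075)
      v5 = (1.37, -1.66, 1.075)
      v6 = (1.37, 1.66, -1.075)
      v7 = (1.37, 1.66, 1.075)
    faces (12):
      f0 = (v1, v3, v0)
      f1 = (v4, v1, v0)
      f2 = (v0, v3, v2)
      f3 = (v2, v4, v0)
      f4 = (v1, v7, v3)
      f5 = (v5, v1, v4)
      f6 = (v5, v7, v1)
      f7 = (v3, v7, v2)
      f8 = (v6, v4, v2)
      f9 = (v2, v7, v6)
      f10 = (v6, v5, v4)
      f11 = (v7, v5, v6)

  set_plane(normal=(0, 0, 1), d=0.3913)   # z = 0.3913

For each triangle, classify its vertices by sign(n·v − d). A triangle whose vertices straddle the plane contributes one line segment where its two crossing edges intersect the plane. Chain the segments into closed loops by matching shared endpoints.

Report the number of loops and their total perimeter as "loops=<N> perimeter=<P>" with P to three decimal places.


Straddling triangles (8 of 12):
  (v1,v3,v0) [++-] → (-1.37, 0.60424, 0.3913)–(-1.37, -1.66, 0.3913)  len=2.2642
  (v4,v1,v0) [-+-] → (-0.49868, -1.66, 0.3913)–(-1.37, -1.66, 0.3913)  len=0.8713
  (v0,v3,v2) [-+-] → (-1.37, 0.60424, 0.3913)–(-1.37, 1.66, 0.3913)  len=1.0558
  (v5,v1,v4) [++-] → (-0.49868, -1.66, 0.3913)–(1.37, -1.66, 0.3913)  len=1.8687
  (v3,v7,v2) [++-] → (0.49868, 1.66, 0.3913)–(-1.37, 1.66, 0.3913)  len=1.8687
  (v2,v7,v6) [-+-] → (0.49868, 1.66, 0.3913)–(1.37, 1.66, 0.3913)  len=0.8713
  (v6,v5,v4) [-+-] → (1.37, -0.60424, 0.3913)–(1.37, -1.66, 0.3913)  len=1.0558
  (v7,v5,v6) [++-] → (1.37, -0.60424, 0.3913)–(1.37, 1.66, 0.3913)  len=2.2642

Chained into 1 loop(s):
  loop 1: 8 segments, perimeter = 12.1200
Total perimeter = 12.120

loops=1 perimeter=12.120


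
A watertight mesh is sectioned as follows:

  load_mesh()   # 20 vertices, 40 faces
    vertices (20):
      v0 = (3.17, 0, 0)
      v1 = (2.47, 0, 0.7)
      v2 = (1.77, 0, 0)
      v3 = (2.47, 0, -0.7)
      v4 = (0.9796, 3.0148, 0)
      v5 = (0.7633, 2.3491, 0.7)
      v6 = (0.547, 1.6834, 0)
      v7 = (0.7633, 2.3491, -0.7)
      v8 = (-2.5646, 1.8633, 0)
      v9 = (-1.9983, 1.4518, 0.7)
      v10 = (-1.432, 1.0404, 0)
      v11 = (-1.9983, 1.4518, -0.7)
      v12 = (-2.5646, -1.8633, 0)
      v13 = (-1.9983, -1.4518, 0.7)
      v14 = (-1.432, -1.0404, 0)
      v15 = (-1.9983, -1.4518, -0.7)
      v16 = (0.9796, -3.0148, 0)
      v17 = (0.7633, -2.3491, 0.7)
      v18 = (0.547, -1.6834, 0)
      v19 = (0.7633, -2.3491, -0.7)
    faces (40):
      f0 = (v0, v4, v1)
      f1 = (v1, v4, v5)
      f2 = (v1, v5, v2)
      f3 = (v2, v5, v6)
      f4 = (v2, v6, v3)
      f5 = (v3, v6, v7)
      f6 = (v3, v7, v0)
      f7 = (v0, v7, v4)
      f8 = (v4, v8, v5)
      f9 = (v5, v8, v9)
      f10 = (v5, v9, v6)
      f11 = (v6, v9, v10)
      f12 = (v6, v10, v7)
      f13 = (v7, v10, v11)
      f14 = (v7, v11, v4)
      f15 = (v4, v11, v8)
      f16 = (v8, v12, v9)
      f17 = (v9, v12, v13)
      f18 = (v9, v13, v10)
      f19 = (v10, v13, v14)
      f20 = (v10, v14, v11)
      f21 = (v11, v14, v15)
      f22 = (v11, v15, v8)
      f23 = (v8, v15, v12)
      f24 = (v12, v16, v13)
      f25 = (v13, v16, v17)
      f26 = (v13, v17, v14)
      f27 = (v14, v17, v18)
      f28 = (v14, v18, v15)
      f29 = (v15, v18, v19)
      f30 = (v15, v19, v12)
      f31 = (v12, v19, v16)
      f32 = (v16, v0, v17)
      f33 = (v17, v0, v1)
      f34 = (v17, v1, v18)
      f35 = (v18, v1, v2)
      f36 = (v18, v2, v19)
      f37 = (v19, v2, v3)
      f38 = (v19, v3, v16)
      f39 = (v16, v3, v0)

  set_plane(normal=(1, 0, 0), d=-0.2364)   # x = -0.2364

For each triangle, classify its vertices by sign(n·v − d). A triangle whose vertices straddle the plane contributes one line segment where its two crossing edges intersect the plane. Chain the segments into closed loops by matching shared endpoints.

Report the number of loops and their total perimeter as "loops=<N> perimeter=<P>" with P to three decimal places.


loops=2 perimeter=7.352

Straddling triangles (16 of 40):
  (v4,v8,v5) [+-+] → (-0.2364, 2.61973, 0)–(-0.2364, 2.20317, 0.48972)  len=0.6429
  (v5,v8,v9) [+--] → (-0.2364, 2.20317, 0.48972)–(-0.2364, 2.02428, 0.7)  len=0.2761
  (v5,v9,v6) [+-+] → (-0.2364, 2.02428, 0.7)–(-0.2364, 1.61212, 0.215448)  len=0.6361
  (v6,v9,v10) [+--] → (-0.2364, 1.61212, 0.215448)–(-0.2364, 1.42886, 0)  len=0.2828
  (v6,v10,v7) [+-+] → (-0.2364, 1.42886, 0)–(-0.2364, 1.75314, -0.381233)  len=0.5005
  (v7,v10,v11) [+--] → (-0.2364, 1.75314, -0.381233)–(-0.2364, 2.02428, -0.7)  len=0.4185
  (v7,v11,v4) [+-+] → (-0.2364, 2.02428, -0.7)–(-0.2364, 2.37656, -0.285839)  len=0.5437
  (v4,v11,v8) [+--] → (-0.2364, 2.37656, -0.285839)–(-0.2364, 2.61973, 0)  len=0.3753
  (v12,v16,v13) [-+-] → (-0.2364, -2.61973, 0)–(-0.2364, -2.37656, 0.285839)  len=0.3753
  (v13,v16,v17) [-++] → (-0.2364, -2.37656, 0.285839)–(-0.2364, -2.02428, 0.7)  len=0.5437
  (v13,v17,v14) [-+-] → (-0.2364, -2.02428, 0.7)–(-0.2364, -1.75314, 0.381233)  len=0.4185
  (v14,v17,v18) [-++] → (-0.2364, -1.75314, 0.381233)–(-0.2364, -1.42886, 0)  len=0.5005
  (v14,v18,v15) [-+-] → (-0.2364, -1.42886, 0)–(-0.2364, -1.61212, -0.215448)  len=0.2828
  (v15,v18,v19) [-++] → (-0.2364, -1.61212, -0.215448)–(-0.2364, -2.02428, -0.7)  len=0.6361
  (v15,v19,v12) [-+-] → (-0.2364, -2.02428, -0.7)–(-0.2364, -2.20317, -0.48972)  len=0.2761
  (v12,v19,v16) [-++] → (-0.2364, -2.20317, -0.48972)–(-0.2364, -2.61973, 0)  len=0.6429

Chained into 2 loop(s):
  loop 1: 8 segments, perimeter = 3.6759
  loop 2: 8 segments, perimeter = 3.6759
Total perimeter = 7.352


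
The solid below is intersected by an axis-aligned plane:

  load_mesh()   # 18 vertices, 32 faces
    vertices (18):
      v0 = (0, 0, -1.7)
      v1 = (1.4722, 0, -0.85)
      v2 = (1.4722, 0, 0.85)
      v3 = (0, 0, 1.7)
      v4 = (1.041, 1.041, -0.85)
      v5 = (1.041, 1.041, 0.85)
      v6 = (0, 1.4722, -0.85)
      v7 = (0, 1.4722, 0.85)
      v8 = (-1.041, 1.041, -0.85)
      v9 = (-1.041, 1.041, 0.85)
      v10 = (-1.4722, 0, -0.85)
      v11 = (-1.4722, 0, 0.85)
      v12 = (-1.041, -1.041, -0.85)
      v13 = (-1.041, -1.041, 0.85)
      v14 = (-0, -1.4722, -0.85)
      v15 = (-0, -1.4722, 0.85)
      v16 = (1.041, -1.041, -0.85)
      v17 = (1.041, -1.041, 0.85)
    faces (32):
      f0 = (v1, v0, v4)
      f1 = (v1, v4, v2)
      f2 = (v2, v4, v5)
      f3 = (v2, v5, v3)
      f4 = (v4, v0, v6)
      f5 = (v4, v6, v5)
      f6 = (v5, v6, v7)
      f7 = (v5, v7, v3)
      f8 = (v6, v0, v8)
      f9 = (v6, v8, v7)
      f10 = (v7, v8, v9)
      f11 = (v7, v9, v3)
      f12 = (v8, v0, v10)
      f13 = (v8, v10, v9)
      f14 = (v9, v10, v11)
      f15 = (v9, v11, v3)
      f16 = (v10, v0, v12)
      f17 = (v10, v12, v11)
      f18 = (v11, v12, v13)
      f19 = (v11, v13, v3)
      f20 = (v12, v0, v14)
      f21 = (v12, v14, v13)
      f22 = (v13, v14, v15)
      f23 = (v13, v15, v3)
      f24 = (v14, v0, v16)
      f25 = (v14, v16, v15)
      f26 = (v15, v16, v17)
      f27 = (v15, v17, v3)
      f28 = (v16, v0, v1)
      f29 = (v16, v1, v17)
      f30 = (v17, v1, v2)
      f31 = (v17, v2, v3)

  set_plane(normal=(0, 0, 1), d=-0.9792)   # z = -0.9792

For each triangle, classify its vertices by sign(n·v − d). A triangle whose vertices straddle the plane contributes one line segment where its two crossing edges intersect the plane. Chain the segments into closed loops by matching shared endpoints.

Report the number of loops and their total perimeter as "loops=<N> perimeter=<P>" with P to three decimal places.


Straddling triangles (8 of 32):
  (v1,v0,v4) [+-+] → (1.24843, 0, -0.9792)–(0.882768, 0.882768, -0.9792)  len=0.9555
  (v4,v0,v6) [+-+] → (0.882768, 0.882768, -0.9792)–(0, 1.24843, -0.9792)  len=0.9555
  (v6,v0,v8) [+-+] → (0, 1.24843, -0.9792)–(-0.882768, 0.882768, -0.9792)  len=0.9555
  (v8,v0,v10) [+-+] → (-0.882768, 0.882768, -0.9792)–(-1.24843, 0, -0.9792)  len=0.9555
  (v10,v0,v12) [+-+] → (-1.24843, 0, -0.9792)–(-0.882768, -0.882768, -0.9792)  len=0.9555
  (v12,v0,v14) [+-+] → (-0.882768, -0.882768, -0.9792)–(0, -1.24843, -0.9792)  len=0.9555
  (v14,v0,v16) [+-+] → (0, -1.24843, -0.9792)–(0.882768, -0.882768, -0.9792)  len=0.9555
  (v16,v0,v1) [+-+] → (0.882768, -0.882768, -0.9792)–(1.24843, 0, -0.9792)  len=0.9555

Chained into 1 loop(s):
  loop 1: 8 segments, perimeter = 7.6440
Total perimeter = 7.644

loops=1 perimeter=7.644


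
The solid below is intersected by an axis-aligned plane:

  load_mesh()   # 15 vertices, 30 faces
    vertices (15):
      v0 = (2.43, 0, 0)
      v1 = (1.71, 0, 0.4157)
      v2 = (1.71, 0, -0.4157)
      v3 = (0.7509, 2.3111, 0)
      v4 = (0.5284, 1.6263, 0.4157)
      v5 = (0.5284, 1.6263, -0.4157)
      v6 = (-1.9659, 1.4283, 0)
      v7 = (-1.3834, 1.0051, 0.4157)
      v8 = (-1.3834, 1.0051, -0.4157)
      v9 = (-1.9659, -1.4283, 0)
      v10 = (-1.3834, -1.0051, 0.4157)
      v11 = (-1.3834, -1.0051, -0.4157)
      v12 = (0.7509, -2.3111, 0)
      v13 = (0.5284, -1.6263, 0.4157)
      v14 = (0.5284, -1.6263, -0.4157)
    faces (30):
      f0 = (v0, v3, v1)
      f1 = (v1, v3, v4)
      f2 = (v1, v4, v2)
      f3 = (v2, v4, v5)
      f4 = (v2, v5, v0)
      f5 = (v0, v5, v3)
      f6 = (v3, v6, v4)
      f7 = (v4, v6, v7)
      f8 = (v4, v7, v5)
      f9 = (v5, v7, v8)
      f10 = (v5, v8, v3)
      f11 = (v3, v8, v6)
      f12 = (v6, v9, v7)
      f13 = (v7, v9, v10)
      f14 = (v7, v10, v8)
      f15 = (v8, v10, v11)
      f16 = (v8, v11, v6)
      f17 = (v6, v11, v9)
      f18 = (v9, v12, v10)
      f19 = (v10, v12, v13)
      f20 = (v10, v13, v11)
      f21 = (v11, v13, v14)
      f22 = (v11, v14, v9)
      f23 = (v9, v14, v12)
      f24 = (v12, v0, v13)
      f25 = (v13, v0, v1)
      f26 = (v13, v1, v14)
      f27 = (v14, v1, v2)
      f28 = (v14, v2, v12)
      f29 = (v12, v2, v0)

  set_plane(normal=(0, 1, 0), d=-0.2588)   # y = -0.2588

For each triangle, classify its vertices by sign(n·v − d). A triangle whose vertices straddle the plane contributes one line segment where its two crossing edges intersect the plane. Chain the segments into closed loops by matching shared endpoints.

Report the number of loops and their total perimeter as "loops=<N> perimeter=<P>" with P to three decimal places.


Straddling triangles (12 of 30):
  (v6,v9,v7) [+-+] → (-1.9659, -0.2588, 0)–(-1.68595, -0.2588, 0.199787)  len=0.3439
  (v7,v9,v10) [+--] → (-1.68595, -0.2588, 0.199787)–(-1.3834, -0.2588, 0.4157)  len=0.3717
  (v7,v10,v8) [+-+] → (-1.3834, -0.2588, 0.4157)–(-1.3834, -0.2588, 0.107037)  len=0.3087
  (v8,v10,v11) [+--] → (-1.3834, -0.2588, 0.107037)–(-1.3834, -0.2588, -0.4157)  len=0.5227
  (v8,v11,v6) [+-+] → (-1.3834, -0.2588, -0.4157)–(-1.56205, -0.2588, -0.288209)  len=0.2195
  (v6,v11,v9) [+--] → (-1.56205, -0.2588, -0.288209)–(-1.9659, -0.2588, 0)  len=0.4961
  (v12,v0,v13) [-+-] → (2.24197, -0.2588, 0)–(2.12739, -0.2588, 0.0661521)  len=0.1323
  (v13,v0,v1) [-++] → (2.12739, -0.2588, 0.0661521)–(1.52197, -0.2588, 0.4157)  len=0.6991
  (v13,v1,v14) [-+-] → (1.52197, -0.2588, 0.4157)–(1.52197, -0.2588, 0.283396)  len=0.1323
  (v14,v1,v2) [-++] → (1.52197, -0.2588, 0.283396)–(1.52197, -0.2588, -0.4157)  len=0.6991
  (v14,v2,v12) [-+-] → (1.52197, -0.2588, -0.4157)–(1.6026, -0.2588, -0.369149)  len=0.0931
  (v12,v2,v0) [-++] → (1.6026, -0.2588, -0.369149)–(2.24197, -0.2588, 0)  len=0.7383

Chained into 2 loop(s):
  loop 1: 6 segments, perimeter = 2.2626
  loop 2: 6 segments, perimeter = 2.4942
Total perimeter = 4.757

loops=2 perimeter=4.757


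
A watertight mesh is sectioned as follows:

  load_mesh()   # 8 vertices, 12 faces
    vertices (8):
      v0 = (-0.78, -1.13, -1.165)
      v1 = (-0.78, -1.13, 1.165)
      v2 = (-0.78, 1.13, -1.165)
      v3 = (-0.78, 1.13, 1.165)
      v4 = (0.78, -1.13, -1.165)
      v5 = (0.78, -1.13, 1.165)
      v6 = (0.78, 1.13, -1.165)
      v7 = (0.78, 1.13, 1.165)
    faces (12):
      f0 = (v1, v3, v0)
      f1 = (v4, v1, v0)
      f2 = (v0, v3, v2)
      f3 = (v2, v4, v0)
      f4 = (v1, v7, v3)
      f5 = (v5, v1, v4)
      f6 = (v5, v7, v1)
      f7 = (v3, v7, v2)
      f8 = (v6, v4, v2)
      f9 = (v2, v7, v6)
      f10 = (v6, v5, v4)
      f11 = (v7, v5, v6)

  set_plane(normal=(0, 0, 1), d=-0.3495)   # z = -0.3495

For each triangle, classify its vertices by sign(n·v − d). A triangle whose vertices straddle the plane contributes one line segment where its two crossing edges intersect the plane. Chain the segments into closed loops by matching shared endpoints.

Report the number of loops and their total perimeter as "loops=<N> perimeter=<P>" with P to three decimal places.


Straddling triangles (8 of 12):
  (v1,v3,v0) [++-] → (-0.78, -0.339, -0.3495)–(-0.78, -1.13, -0.3495)  len=0.7910
  (v4,v1,v0) [-+-] → (0.234, -1.13, -0.3495)–(-0.78, -1.13, -0.3495)  len=1.0140
  (v0,v3,v2) [-+-] → (-0.78, -0.339, -0.3495)–(-0.78, 1.13, -0.3495)  len=1.4690
  (v5,v1,v4) [++-] → (0.234, -1.13, -0.3495)–(0.78, -1.13, -0.3495)  len=0.5460
  (v3,v7,v2) [++-] → (-0.234, 1.13, -0.3495)–(-0.78, 1.13, -0.3495)  len=0.5460
  (v2,v7,v6) [-+-] → (-0.234, 1.13, -0.3495)–(0.78, 1.13, -0.3495)  len=1.0140
  (v6,v5,v4) [-+-] → (0.78, 0.339, -0.3495)–(0.78, -1.13, -0.3495)  len=1.4690
  (v7,v5,v6) [++-] → (0.78, 0.339, -0.3495)–(0.78, 1.13, -0.3495)  len=0.7910

Chained into 1 loop(s):
  loop 1: 8 segments, perimeter = 7.6400
Total perimeter = 7.640

loops=1 perimeter=7.640


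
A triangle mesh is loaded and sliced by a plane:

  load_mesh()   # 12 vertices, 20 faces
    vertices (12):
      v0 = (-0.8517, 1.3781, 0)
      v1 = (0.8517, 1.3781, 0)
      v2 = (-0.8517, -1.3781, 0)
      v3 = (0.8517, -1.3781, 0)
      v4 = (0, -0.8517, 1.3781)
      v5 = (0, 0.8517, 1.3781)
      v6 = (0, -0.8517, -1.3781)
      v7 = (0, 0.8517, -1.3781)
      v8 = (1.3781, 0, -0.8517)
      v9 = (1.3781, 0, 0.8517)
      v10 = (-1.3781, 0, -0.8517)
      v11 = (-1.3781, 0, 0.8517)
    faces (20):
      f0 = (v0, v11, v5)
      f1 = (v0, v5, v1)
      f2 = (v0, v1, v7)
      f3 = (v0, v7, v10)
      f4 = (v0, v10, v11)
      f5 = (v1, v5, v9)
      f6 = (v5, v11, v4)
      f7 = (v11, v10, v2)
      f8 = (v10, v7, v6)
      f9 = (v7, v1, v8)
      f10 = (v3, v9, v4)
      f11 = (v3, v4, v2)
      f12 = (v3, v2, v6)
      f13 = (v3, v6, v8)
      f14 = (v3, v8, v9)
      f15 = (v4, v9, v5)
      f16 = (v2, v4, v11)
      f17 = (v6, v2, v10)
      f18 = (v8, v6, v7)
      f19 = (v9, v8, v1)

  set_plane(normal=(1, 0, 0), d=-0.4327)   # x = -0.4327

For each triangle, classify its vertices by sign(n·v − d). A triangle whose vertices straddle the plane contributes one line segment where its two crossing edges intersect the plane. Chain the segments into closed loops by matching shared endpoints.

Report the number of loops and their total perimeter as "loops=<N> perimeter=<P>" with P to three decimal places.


loops=1 perimeter=8.266

Straddling triangles (10 of 20):
  (v0,v11,v5) [--+] → (-0.4327, 0.584281, 1.21282)–(-0.4327, 1.11913, 0.677966)  len=0.7564
  (v0,v5,v1) [-++] → (-0.4327, 1.11913, 0.677966)–(-0.4327, 1.3781, 0)  len=0.7257
  (v0,v1,v7) [-++] → (-0.4327, 1.3781, 0)–(-0.4327, 1.11913, -0.677966)  len=0.7257
  (v0,v7,v10) [-+-] → (-0.4327, 1.11913, -0.677966)–(-0.4327, 0.584281, -1.21282)  len=0.7564
  (v5,v11,v4) [+-+] → (-0.4327, 0.584281, 1.21282)–(-0.4327, -0.584281, 1.21282)  len=1.1686
  (v10,v7,v6) [-++] → (-0.4327, 0.584281, -1.21282)–(-0.4327, -0.584281, -1.21282)  len=1.1686
  (v3,v4,v2) [++-] → (-0.4327, -1.11913, 0.677966)–(-0.4327, -1.3781, 0)  len=0.7257
  (v3,v2,v6) [+-+] → (-0.4327, -1.3781, 0)–(-0.4327, -1.11913, -0.677966)  len=0.7257
  (v2,v4,v11) [-+-] → (-0.4327, -1.11913, 0.677966)–(-0.4327, -0.584281, 1.21282)  len=0.7564
  (v6,v2,v10) [+--] → (-0.4327, -1.11913, -0.677966)–(-0.4327, -0.584281, -1.21282)  len=0.7564

Chained into 1 loop(s):
  loop 1: 10 segments, perimeter = 8.2657
Total perimeter = 8.266


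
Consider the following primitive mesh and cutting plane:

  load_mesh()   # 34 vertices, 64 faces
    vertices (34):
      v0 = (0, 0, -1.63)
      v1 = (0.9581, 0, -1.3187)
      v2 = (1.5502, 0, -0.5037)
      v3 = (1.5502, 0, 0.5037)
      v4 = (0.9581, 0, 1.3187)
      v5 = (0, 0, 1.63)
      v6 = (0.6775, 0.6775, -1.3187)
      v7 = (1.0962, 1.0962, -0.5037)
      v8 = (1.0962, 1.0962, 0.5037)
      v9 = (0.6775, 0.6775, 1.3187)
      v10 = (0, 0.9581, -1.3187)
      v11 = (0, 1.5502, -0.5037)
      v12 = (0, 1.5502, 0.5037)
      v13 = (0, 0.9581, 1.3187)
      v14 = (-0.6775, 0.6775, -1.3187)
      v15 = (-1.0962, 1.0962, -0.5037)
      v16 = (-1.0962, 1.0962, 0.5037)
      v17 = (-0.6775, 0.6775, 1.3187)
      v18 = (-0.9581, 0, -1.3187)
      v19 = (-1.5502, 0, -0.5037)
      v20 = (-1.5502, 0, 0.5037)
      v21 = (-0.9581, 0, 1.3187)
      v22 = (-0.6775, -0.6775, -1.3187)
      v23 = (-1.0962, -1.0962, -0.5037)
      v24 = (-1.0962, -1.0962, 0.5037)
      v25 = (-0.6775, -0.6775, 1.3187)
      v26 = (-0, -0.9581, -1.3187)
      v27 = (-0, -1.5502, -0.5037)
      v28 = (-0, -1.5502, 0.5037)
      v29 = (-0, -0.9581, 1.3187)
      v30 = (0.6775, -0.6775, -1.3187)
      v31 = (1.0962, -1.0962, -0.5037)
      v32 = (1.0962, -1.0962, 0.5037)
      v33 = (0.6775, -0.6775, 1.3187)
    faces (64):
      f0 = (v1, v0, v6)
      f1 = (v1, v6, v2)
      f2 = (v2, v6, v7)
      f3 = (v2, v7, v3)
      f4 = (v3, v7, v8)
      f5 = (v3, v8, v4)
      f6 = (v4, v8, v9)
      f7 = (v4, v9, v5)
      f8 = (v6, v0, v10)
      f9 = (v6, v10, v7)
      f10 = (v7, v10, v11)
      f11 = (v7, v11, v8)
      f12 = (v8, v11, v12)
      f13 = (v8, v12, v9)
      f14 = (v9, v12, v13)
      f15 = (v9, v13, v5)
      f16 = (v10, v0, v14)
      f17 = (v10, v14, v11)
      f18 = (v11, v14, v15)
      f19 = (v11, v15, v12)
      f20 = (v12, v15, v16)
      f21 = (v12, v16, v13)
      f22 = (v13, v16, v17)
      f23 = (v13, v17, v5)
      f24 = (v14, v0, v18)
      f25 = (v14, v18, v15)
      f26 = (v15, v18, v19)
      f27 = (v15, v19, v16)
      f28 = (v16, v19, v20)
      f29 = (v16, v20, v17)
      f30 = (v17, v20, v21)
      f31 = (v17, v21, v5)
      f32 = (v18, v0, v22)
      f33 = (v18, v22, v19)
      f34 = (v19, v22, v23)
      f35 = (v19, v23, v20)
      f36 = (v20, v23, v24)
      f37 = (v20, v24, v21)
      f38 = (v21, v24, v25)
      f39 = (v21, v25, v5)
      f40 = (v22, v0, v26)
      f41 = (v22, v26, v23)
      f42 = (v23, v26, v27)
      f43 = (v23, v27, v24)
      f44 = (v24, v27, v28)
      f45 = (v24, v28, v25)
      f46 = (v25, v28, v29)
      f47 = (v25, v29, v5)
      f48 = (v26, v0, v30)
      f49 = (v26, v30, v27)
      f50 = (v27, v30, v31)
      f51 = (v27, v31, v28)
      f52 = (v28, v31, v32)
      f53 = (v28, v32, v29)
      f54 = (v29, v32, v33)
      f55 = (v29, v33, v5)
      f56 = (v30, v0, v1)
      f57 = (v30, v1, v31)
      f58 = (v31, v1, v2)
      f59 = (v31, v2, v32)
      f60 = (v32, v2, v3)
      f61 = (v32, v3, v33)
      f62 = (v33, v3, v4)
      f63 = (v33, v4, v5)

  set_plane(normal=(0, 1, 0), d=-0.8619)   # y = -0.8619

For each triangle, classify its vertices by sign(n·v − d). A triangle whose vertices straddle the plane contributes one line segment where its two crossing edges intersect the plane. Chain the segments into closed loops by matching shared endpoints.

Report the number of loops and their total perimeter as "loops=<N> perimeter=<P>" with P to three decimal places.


Straddling triangles (20 of 64):
  (v19,v22,v23) [++-] → (-0.8619, -0.8619, -0.959765)–(-1.19324, -0.8619, -0.5037)  len=0.5637
  (v19,v23,v20) [+-+] → (-1.19324, -0.8619, -0.5037)–(-1.19324, -0.8619, -0.28838)  len=0.2153
  (v20,v23,v24) [+--] → (-1.19324, -0.8619, -0.28838)–(-1.19324, -0.8619, 0.5037)  len=0.7921
  (v20,v24,v21) [+-+] → (-1.19324, -0.8619, 0.5037)–(-1.06668, -0.8619, 0.677897)  len=0.2153
  (v21,v24,v25) [+-+] → (-1.06668, -0.8619, 0.677897)–(-0.8619, -0.8619, 0.959765)  len=0.3484
  (v22,v0,v26) [++-] → (0, -0.8619, -1.34996)–(-0.232272, -0.8619, -1.3187)  len=0.2344
  (v22,v26,v23) [+--] → (-0.232272, -0.8619, -1.3187)–(-0.8619, -0.8619, -0.959765)  len=0.7248
  (v24,v28,v25) [--+] → (-0.534345, -0.8619, 1.14649)–(-0.8619, -0.8619, 0.959765)  len=0.3770
  (v25,v28,v29) [+--] → (-0.534345, -0.8619, 1.14649)–(-0.232272, -0.8619, 1.3187)  len=0.3477
  (v25,v29,v5) [+-+] → (-0.232272, -0.8619, 1.3187)–(0, -0.8619, 1.34996)  len=0.2344
  (v26,v0,v30) [-++] → (0, -0.8619, -1.34996)–(0.232272, -0.8619, -1.3187)  len=0.2344
  (v26,v30,v27) [-+-] → (0.232272, -0.8619, -1.3187)–(0.534345, -0.8619, -1.14649)  len=0.3477
  (v27,v30,v31) [-+-] → (0.534345, -0.8619, -1.14649)–(0.8619, -0.8619, -0.959765)  len=0.3770
  (v29,v32,v33) [--+] → (0.8619, -0.8619, 0.959765)–(0.232272, -0.8619, 1.3187)  len=0.7248
  (v29,v33,v5) [-++] → (0.232272, -0.8619, 1.3187)–(0, -0.8619, 1.34996)  len=0.2344
  (v30,v1,v31) [++-] → (1.06668, -0.8619, -0.677897)–(0.8619, -0.8619, -0.959765)  len=0.3484
  (v31,v1,v2) [-++] → (1.06668, -0.8619, -0.677897)–(1.19324, -0.8619, -0.5037)  len=0.2153
  (v31,v2,v32) [-+-] → (1.19324, -0.8619, -0.5037)–(1.19324, -0.8619, 0.28838)  len=0.7921
  (v32,v2,v3) [-++] → (1.19324, -0.8619, 0.28838)–(1.19324, -0.8619, 0.5037)  len=0.2153
  (v32,v3,v33) [-++] → (1.19324, -0.8619, 0.5037)–(0.8619, -0.8619, 0.959765)  len=0.5637

Chained into 1 loop(s):
  loop 1: 20 segments, perimeter = 8.1061
Total perimeter = 8.106

loops=1 perimeter=8.106


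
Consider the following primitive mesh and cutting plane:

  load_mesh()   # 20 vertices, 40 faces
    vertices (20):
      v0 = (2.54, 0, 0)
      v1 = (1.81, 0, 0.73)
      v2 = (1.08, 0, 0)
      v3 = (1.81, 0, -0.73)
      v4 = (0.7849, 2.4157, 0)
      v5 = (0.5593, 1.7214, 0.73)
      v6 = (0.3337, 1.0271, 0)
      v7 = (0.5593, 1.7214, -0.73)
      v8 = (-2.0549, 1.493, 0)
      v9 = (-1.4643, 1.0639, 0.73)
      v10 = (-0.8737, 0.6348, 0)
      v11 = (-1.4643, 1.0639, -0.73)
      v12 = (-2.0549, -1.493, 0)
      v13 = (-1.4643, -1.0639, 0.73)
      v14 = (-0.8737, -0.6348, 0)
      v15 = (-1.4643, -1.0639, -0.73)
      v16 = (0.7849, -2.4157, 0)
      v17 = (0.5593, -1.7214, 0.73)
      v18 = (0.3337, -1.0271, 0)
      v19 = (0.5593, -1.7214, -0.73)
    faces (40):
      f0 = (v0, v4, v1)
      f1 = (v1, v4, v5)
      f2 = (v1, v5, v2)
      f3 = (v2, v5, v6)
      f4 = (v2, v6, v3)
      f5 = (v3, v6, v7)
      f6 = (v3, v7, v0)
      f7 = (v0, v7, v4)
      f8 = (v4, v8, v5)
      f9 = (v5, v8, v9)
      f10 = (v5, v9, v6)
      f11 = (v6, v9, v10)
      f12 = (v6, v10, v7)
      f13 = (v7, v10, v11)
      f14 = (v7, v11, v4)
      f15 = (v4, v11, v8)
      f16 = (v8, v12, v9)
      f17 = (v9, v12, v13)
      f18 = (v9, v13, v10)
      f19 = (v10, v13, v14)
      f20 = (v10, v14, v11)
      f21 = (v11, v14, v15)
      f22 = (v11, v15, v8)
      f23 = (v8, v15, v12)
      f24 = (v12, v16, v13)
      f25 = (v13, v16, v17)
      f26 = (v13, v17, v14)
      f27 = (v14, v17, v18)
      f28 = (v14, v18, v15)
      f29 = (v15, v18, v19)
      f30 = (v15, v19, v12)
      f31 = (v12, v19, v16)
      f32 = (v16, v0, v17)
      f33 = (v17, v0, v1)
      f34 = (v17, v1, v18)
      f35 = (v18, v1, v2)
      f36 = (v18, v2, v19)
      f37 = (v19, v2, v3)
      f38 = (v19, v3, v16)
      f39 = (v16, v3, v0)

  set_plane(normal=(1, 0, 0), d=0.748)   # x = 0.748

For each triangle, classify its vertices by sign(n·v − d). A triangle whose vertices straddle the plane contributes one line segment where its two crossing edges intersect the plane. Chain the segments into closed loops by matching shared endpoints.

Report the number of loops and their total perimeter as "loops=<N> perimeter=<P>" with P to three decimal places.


Straddling triangles (20 of 40):
  (v1,v4,v5) [++-] → (0.748, 2.30214, 0.119402)–(0.748, 1.46168, 0.73)  len=1.0388
  (v1,v5,v2) [+-+] → (0.748, 1.46168, 0.73)–(0.748, 1.09757, 0.46545)  len=0.4501
  (v2,v5,v6) [+--] → (0.748, 1.09757, 0.46545)–(0.748, 0.456917, 0)  len=0.7919
  (v2,v6,v3) [+-+] → (0.748, 0.456917, 0)–(0.748, 0.738861, -0.204863)  len=0.3485
  (v3,v6,v7) [+--] → (0.748, 0.738861, -0.204863)–(0.748, 1.46168, -0.73)  len=0.8934
  (v3,v7,v0) [+-+] → (0.748, 1.46168, -0.73)–(0.748, 1.5574, -0.660453)  len=0.1183
  (v0,v7,v4) [+-+] → (0.748, 1.5574, -0.660453)–(0.748, 2.30214, -0.119402)  len=0.9205
  (v4,v8,v5) [+--] → (0.748, 2.40371, 0)–(0.748, 2.30214, 0.119402)  len=0.1568
  (v7,v11,v4) [--+] → (0.748, 2.39352, -0.0119763)–(0.748, 2.30214, -0.119402)  len=0.1410
  (v4,v11,v8) [+--] → (0.748, 2.39352, -0.0119763)–(0.748, 2.40371, 0)  len=0.0157
  (v12,v16,v13) [-+-] → (0.748, -2.40371, 0)–(0.748, -2.39352, 0.0119763)  len=0.0157
  (v13,v16,v17) [-+-] → (0.748, -2.39352, 0.0119763)–(0.748, -2.30214, 0.119402)  len=0.1410
  (v12,v19,v16) [--+] → (0.748, -2.30214, -0.119402)–(0.748, -2.40371, 0)  len=0.1568
  (v16,v0,v17) [++-] → (0.748, -1.5574, 0.660453)–(0.748, -2.30214, 0.119402)  len=0.9205
  (v17,v0,v1) [-++] → (0.748, -1.5574, 0.660453)–(0.748, -1.46168, 0.73)  len=0.1183
  (v17,v1,v18) [-+-] → (0.748, -1.46168, 0.73)–(0.748, -0.738861, 0.204863)  len=0.8934
  (v18,v1,v2) [-++] → (0.748, -0.738861, 0.204863)–(0.748, -0.456917, 0)  len=0.3485
  (v18,v2,v19) [-+-] → (0.748, -0.456917, 0)–(0.748, -1.09757, -0.46545)  len=0.7919
  (v19,v2,v3) [-++] → (0.748, -1.09757, -0.46545)–(0.748, -1.46168, -0.73)  len=0.4501
  (v19,v3,v16) [-++] → (0.748, -1.46168, -0.73)–(0.748, -2.30214, -0.119402)  len=1.0388

Chained into 2 loop(s):
  loop 1: 10 segments, perimeter = 4.8751
  loop 2: 10 segments, perimeter = 4.8751
Total perimeter = 9.750

loops=2 perimeter=9.750


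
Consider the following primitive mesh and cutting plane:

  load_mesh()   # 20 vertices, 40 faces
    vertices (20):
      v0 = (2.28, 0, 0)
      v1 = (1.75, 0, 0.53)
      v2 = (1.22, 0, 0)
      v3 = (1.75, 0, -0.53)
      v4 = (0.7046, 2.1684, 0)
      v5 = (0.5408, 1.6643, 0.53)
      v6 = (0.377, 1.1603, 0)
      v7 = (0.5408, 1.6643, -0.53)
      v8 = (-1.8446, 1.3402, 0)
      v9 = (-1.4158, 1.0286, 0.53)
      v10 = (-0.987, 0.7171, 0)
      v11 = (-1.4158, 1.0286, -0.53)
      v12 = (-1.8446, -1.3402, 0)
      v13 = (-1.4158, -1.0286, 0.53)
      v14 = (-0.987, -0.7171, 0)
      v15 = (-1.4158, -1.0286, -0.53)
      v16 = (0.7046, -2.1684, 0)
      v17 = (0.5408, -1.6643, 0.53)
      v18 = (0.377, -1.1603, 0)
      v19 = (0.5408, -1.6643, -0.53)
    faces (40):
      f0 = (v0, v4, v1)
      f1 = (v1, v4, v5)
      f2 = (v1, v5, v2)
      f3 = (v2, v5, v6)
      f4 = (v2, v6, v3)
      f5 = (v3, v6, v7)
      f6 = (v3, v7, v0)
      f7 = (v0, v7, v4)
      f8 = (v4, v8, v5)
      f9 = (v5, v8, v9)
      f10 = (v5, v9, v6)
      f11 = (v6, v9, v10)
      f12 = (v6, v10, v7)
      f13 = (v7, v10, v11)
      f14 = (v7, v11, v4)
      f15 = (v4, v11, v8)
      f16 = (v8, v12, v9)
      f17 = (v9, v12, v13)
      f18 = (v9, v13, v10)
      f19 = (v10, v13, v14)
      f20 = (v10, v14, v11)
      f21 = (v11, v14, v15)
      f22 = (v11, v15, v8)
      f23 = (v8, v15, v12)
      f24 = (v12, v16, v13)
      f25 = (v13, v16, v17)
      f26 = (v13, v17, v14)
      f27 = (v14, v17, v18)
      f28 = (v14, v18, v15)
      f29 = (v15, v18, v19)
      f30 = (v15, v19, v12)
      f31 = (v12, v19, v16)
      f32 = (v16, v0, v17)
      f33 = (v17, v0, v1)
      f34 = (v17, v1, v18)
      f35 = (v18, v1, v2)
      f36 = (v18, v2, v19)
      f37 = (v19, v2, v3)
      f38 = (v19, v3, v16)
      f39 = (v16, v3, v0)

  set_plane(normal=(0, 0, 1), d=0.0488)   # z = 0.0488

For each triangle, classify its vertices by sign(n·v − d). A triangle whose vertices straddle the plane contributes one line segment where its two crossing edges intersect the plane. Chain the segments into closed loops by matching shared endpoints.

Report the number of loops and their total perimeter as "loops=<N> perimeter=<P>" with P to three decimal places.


Straddling triangles (20 of 40):
  (v0,v4,v1) [--+] → (0.800856, 1.96874, 0.0488)–(2.2312, 0, 0.0488)  len=2.4335
  (v1,v4,v5) [+-+] → (0.800856, 1.96874, 0.0488)–(0.689518, 2.12198, 0.0488)  len=0.1894
  (v1,v5,v2) [++-] → (1.15746, 0.153241, 0.0488)–(1.2688, 0, 0.0488)  len=0.1894
  (v2,v5,v6) [-+-] → (1.15746, 0.153241, 0.0488)–(0.392082, 1.20671, 0.0488)  len=1.3022
  (v4,v8,v5) [--+] → (-1.62496, 1.37004, 0.0488)–(0.689518, 2.12198, 0.0488)  len=2.4336
  (v5,v8,v9) [+-+] → (-1.62496, 1.37004, 0.0488)–(-1.80512, 1.31151, 0.0488)  len=0.1894
  (v5,v9,v6) [++-] → (0.211927, 1.14817, 0.0488)–(0.392082, 1.20671, 0.0488)  len=0.1894
  (v6,v9,v10) [-+-] → (0.211927, 1.14817, 0.0488)–(-1.02648, 0.745782, 0.0488)  len=1.3021
  (v8,v12,v9) [--+] → (-1.80512, -1.12209, 0.0488)–(-1.80512, 1.31151, 0.0488)  len=2.4336
  (v9,v12,v13) [+-+] → (-1.80512, -1.12209, 0.0488)–(-1.80512, -1.31151, 0.0488)  len=0.1894
  (v9,v13,v10) [++-] → (-1.02648, 0.556364, 0.0488)–(-1.02648, 0.745782, 0.0488)  len=0.1894
  (v10,v13,v14) [-+-] → (-1.02648, 0.556364, 0.0488)–(-1.02648, -0.745782, 0.0488)  len=1.3021
  (v12,v16,v13) [--+] → (0.509363, -2.06345, 0.0488)–(-1.80512, -1.31151, 0.0488)  len=2.4336
  (v13,v16,v17) [+-+] → (0.509363, -2.06345, 0.0488)–(0.689518, -2.12198, 0.0488)  len=0.1894
  (v13,v17,v14) [++-] → (-0.846327, -0.804314, 0.0488)–(-1.02648, -0.745782, 0.0488)  len=0.1894
  (v14,v17,v18) [-+-] → (-0.846327, -0.804314, 0.0488)–(0.392082, -1.20671, 0.0488)  len=1.3021
  (v16,v0,v17) [--+] → (2.11986, -0.153241, 0.0488)–(0.689518, -2.12198, 0.0488)  len=2.4335
  (v17,v0,v1) [+-+] → (2.11986, -0.153241, 0.0488)–(2.2312, 0, 0.0488)  len=0.1894
  (v17,v1,v18) [++-] → (0.50342, -1.05346, 0.0488)–(0.392082, -1.20671, 0.0488)  len=0.1894
  (v18,v1,v2) [-+-] → (0.50342, -1.05346, 0.0488)–(1.2688, 0, 0.0488)  len=1.3022

Chained into 2 loop(s):
  loop 1: 10 segments, perimeter = 13.1148
  loop 2: 10 segments, perimeter = 7.4578
Total perimeter = 20.573

loops=2 perimeter=20.573


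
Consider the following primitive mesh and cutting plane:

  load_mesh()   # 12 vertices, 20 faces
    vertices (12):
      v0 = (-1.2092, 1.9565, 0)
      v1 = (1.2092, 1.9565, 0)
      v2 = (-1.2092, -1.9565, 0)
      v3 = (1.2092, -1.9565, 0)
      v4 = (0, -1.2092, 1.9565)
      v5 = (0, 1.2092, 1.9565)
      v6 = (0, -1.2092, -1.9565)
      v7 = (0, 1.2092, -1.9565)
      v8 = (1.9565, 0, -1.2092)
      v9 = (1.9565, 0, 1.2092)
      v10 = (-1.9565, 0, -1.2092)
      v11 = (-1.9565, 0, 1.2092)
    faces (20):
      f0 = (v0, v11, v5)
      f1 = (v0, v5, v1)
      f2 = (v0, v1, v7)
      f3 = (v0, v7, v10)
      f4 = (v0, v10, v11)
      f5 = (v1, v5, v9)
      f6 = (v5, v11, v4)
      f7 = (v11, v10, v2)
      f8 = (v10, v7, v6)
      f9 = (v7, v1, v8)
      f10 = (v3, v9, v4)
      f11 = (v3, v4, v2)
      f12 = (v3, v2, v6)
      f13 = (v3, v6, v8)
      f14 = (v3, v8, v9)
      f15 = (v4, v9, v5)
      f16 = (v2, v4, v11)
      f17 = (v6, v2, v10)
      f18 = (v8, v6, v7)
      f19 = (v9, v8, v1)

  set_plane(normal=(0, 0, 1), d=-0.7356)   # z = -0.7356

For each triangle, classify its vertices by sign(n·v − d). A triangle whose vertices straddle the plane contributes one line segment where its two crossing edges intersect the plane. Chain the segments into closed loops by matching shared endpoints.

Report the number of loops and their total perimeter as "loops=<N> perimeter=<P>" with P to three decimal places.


Straddling triangles (10 of 20):
  (v0,v1,v7) [++-] → (0.754568, 1.67553, -0.7356)–(-0.754568, 1.67553, -0.7356)  len=1.5091
  (v0,v7,v10) [+--] → (-0.754568, 1.67553, -0.7356)–(-1.66381, 0.76629, -0.7356)  len=1.2859
  (v0,v10,v11) [+-+] → (-1.66381, 0.76629, -0.7356)–(-1.9565, 0, -0.7356)  len=0.8203
  (v11,v10,v2) [+-+] → (-1.9565, 0, -0.7356)–(-1.66381, -0.76629, -0.7356)  len=0.8203
  (v7,v1,v8) [-+-] → (0.754568, 1.67553, -0.7356)–(1.66381, 0.76629, -0.7356)  len=1.2859
  (v3,v2,v6) [++-] → (-0.754568, -1.67553, -0.7356)–(0.754568, -1.67553, -0.7356)  len=1.5091
  (v3,v6,v8) [+--] → (0.754568, -1.67553, -0.7356)–(1.66381, -0.76629, -0.7356)  len=1.2859
  (v3,v8,v9) [+-+] → (1.66381, -0.76629, -0.7356)–(1.9565, 0, -0.7356)  len=0.8203
  (v6,v2,v10) [-+-] → (-0.754568, -1.67553, -0.7356)–(-1.66381, -0.76629, -0.7356)  len=1.2859
  (v9,v8,v1) [+-+] → (1.9565, 0, -0.7356)–(1.66381, 0.76629, -0.7356)  len=0.8203

Chained into 1 loop(s):
  loop 1: 10 segments, perimeter = 11.4429
Total perimeter = 11.443

loops=1 perimeter=11.443


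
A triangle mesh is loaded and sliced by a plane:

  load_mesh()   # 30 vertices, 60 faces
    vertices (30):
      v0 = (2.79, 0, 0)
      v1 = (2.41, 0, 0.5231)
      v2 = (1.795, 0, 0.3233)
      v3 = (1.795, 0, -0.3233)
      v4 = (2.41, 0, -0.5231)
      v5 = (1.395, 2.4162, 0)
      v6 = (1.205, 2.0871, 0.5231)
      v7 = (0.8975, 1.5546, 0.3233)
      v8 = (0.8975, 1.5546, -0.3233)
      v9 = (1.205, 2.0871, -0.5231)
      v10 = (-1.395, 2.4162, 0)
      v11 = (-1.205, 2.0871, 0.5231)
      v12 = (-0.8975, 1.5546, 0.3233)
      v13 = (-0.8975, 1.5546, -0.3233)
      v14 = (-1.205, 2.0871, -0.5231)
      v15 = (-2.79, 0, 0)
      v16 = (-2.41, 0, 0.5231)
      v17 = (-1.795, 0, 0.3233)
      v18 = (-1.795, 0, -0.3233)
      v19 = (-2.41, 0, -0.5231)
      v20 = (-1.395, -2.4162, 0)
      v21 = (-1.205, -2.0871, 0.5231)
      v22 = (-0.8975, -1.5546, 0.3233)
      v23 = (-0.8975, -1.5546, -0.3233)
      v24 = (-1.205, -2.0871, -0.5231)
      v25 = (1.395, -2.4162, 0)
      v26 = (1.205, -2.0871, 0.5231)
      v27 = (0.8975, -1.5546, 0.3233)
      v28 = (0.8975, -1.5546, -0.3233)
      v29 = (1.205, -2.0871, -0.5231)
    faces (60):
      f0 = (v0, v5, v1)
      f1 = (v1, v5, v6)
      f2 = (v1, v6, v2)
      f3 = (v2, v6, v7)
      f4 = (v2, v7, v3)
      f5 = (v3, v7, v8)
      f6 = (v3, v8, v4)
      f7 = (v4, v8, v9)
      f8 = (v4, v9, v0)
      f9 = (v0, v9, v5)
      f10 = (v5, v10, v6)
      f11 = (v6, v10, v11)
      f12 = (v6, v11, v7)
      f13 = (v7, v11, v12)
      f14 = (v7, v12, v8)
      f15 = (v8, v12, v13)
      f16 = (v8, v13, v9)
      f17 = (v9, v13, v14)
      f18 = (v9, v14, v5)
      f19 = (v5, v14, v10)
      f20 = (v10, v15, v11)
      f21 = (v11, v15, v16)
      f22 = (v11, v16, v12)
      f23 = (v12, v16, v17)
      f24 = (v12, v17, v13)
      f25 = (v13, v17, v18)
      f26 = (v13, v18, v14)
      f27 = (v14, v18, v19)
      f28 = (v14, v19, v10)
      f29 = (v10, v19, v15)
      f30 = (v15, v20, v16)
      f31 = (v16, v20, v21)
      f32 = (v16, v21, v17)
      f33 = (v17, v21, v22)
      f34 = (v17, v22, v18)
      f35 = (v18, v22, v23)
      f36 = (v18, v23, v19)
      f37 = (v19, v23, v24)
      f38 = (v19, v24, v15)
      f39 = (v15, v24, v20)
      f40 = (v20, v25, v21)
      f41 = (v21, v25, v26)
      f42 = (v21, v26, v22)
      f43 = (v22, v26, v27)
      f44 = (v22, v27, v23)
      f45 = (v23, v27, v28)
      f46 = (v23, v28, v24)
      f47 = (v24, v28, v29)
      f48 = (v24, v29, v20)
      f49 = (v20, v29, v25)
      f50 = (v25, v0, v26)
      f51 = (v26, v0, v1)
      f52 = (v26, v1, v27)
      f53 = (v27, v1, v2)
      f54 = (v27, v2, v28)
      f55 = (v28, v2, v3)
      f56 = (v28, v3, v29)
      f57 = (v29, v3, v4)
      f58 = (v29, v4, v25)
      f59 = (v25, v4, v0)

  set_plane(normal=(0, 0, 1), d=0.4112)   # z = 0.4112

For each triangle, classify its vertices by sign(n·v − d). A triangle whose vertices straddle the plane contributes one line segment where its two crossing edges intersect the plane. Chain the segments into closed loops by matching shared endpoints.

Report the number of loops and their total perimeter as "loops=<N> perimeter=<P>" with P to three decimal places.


loops=2 perimeter=27.341

Straddling triangles (24 of 60):
  (v0,v5,v1) [--+] → (2.19287, 0.516866, 0.4112)–(2.49129, 0, 0.4112)  len=0.5968
  (v1,v5,v6) [+-+] → (2.19287, 0.516866, 0.4112)–(1.24564, 2.1575, 0.4112)  len=1.8944
  (v1,v6,v2) [++-] → (1.53544, 0.918199, 0.4112)–(2.06556, 0, 0.4112)  len=1.0602
  (v2,v6,v7) [-+-] → (1.53544, 0.918199, 0.4112)–(1.03278, 1.78887, 0.4112)  len=1.0053
  (v5,v10,v6) [--+] → (0.648816, 2.1575, 0.4112)–(1.24564, 2.1575, 0.4112)  len=0.5968
  (v6,v10,v11) [+-+] → (0.648816, 2.1575, 0.4112)–(-1.24564, 2.1575, 0.4112)  len=1.8945
  (v6,v11,v7) [++-] → (-0.0274737, 1.78887, 0.4112)–(1.03278, 1.78887, 0.4112)  len=1.0603
  (v7,v11,v12) [-+-] → (-0.0274737, 1.78887, 0.4112)–(-1.03278, 1.78887, 0.4112)  len=1.0053
  (v10,v15,v11) [--+] → (-1.54406, 1.64063, 0.4112)–(-1.24564, 2.1575, 0.4112)  len=0.5968
  (v11,v15,v16) [+-+] → (-1.54406, 1.64063, 0.4112)–(-2.49129, 0, 0.4112)  len=1.8944
  (v11,v16,v12) [++-] → (-1.56291, 0.870669, 0.4112)–(-1.03278, 1.78887, 0.4112)  len=1.0602
  (v12,v16,v17) [-+-] → (-1.56291, 0.870669, 0.4112)–(-2.06556, 0, 0.4112)  len=1.0053
  (v15,v20,v16) [--+] → (-2.19287, -0.516866, 0.4112)–(-2.49129, 0, 0.4112)  len=0.5968
  (v16,v20,v21) [+-+] → (-2.19287, -0.516866, 0.4112)–(-1.24564, -2.1575, 0.4112)  len=1.8944
  (v16,v21,v17) [++-] → (-1.53544, -0.918199, 0.4112)–(-2.06556, 0, 0.4112)  len=1.0602
  (v17,v21,v22) [-+-] → (-1.53544, -0.918199, 0.4112)–(-1.03278, -1.78887, 0.4112)  len=1.0053
  (v20,v25,v21) [--+] → (-0.648816, -2.1575, 0.4112)–(-1.24564, -2.1575, 0.4112)  len=0.5968
  (v21,v25,v26) [+-+] → (-0.648816, -2.1575, 0.4112)–(1.24564, -2.1575, 0.4112)  len=1.8945
  (v21,v26,v22) [++-] → (0.0274737, -1.78887, 0.4112)–(-1.03278, -1.78887, 0.4112)  len=1.0603
  (v22,v26,v27) [-+-] → (0.0274737, -1.78887, 0.4112)–(1.03278, -1.78887, 0.4112)  len=1.0053
  (v25,v0,v26) [--+] → (1.54406, -1.64063, 0.4112)–(1.24564, -2.1575, 0.4112)  len=0.5968
  (v26,v0,v1) [+-+] → (1.54406, -1.64063, 0.4112)–(2.49129, 0, 0.4112)  len=1.8944
  (v26,v1,v27) [++-] → (1.56291, -0.870669, 0.4112)–(1.03278, -1.78887, 0.4112)  len=1.0602
  (v27,v1,v2) [-+-] → (1.56291, -0.870669, 0.4112)–(2.06556, 0, 0.4112)  len=1.0053

Chained into 2 loop(s):
  loop 1: 12 segments, perimeter = 14.9477
  loop 2: 12 segments, perimeter = 12.3935
Total perimeter = 27.341


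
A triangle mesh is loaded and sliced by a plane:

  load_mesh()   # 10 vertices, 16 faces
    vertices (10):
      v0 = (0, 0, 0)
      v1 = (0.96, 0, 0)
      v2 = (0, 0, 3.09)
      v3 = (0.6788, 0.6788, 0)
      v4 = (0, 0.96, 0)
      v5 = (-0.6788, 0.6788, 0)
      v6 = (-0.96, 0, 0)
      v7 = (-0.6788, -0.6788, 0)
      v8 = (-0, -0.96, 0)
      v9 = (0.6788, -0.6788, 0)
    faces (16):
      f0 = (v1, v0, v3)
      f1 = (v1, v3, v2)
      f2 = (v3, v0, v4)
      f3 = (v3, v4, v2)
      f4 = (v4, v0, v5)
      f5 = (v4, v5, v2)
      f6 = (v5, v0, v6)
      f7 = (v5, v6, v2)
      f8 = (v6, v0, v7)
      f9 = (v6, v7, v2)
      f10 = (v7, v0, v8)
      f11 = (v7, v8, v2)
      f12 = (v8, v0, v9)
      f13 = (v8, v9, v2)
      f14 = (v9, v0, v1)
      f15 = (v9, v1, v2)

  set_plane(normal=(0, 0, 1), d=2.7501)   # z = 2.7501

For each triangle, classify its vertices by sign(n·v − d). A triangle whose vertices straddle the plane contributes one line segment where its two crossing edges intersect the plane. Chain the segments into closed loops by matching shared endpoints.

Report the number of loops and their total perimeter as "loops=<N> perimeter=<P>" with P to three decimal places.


loops=1 perimeter=0.647

Straddling triangles (8 of 16):
  (v1,v3,v2) [--+] → (0.074668, 0.074668, 2.7501)–(0.1056, 0, 2.7501)  len=0.0808
  (v3,v4,v2) [--+] → (0, 0.1056, 2.7501)–(0.074668, 0.074668, 2.7501)  len=0.0808
  (v4,v5,v2) [--+] → (-0.074668, 0.074668, 2.7501)–(0, 0.1056, 2.7501)  len=0.0808
  (v5,v6,v2) [--+] → (-0.1056, 0, 2.7501)–(-0.074668, 0.074668, 2.7501)  len=0.0808
  (v6,v7,v2) [--+] → (-0.074668, -0.074668, 2.7501)–(-0.1056, 0, 2.7501)  len=0.0808
  (v7,v8,v2) [--+] → (0, -0.1056, 2.7501)–(-0.074668, -0.074668, 2.7501)  len=0.0808
  (v8,v9,v2) [--+] → (0.074668, -0.074668, 2.7501)–(0, -0.1056, 2.7501)  len=0.0808
  (v9,v1,v2) [--+] → (0.1056, 0, 2.7501)–(0.074668, -0.074668, 2.7501)  len=0.0808

Chained into 1 loop(s):
  loop 1: 8 segments, perimeter = 0.6466
Total perimeter = 0.647
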